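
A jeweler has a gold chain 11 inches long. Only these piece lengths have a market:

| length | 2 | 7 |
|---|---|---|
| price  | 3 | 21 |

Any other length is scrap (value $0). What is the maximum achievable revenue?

27

Consider every possible first cut. f[k] is the best of p[i]+f[k−i] over all sellable i≤k.
f[1] = 0
f[2] = 3
f[3] = 3
f[4] = 6  (first piece 2, then f[2]=3)
f[5] = 6
f[6] = 9  (first piece 2, then f[4]=6)
f[7] = 21
f[8] = 21
f[9] = 24  (first piece 2, then f[7]=21)
f[10] = 24
f[11] = 27  (first piece 2, then f[9]=24)
One optimal cutting: 7 + 2 + 2 → $27.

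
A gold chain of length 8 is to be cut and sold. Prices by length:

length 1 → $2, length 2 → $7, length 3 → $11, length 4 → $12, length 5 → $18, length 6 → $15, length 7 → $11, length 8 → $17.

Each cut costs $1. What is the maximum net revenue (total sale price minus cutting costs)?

28

Let net[k] be the best obtainable value from length k. For each k, try every first piece i and keep the best of price[i] + net[k−i] minus the 1 cut fee when i<k.
net[1] = 2
net[2] = max(2+2-1, 7+0) = 7
net[3] = max(2+7-1, 7+2-1, 11+0) = 11
net[4] = max(2+11-1, 7+7-1, 11+2-1, 12+0) = 13
net[5] = max(2+13-1, 7+11-1, 11+7-1, 12+2-1, 18+0) = 18
net[6] = max(2+18-1, 7+13-1, 11+11-1, 12+7-1, 18+2-1, 15+0) = 21
net[7] = max(2+21-1, 7+18-1, 11+13-1, …, 15+2-1, 11+0) = 24
net[8] = max(2+24-1, 7+21-1, 11+18-1, …, 11+2-1, 17+0) = 28
One optimal plan: pieces 5 + 3 (1 cut) → $29 − $1 = $28.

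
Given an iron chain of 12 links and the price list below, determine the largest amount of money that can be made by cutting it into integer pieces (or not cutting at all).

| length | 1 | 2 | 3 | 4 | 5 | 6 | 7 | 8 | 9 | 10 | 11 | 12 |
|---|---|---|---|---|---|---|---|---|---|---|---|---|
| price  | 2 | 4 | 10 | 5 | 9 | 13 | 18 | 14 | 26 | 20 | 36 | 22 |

40

Consider every possible first cut. best[k] is the best of p[i]+best[k−i] over all sellable i≤k.
best[1] = 2
best[2] = max(2+2, 4+0) = 4
best[3] = max(2+4, 4+2, 10+0) = 10
best[4] = max(2+10, 4+4, 10+2, 5+0) = 12
best[5] = max(2+12, 4+10, 10+4, 5+2, 9+0) = 14
best[6] = max(2+14, 4+12, 10+10, 5+4, 9+2, 13+0) = 20
best[7] = max(2+20, 4+14, 10+12, …, 13+2, 18+0) = 22
best[8] = max(2+22, 4+20, 10+14, …, 18+2, 14+0) = 24
best[9] = max(2+24, 4+22, 10+20, …, 14+2, 26+0) = 30
best[10] = max(2+30, 4+24, 10+22, …, 26+2, 20+0) = 32
best[11] = max(2+32, 4+30, 10+24, …, 20+2, 36+0) = 36
best[12] = max(2+36, 4+32, 10+30, …, 36+2, 22+0) = 40
One optimal cutting: 3 + 3 + 3 + 3 → $10 + $10 + $10 + $10 = $40.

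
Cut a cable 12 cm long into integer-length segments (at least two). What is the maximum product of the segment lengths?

Let P[k] be the best product for length k (with at least one cut). For each first piece i, the rest contributes max(k−i, P[k−i]).
P[2] = 1·max(1,0) = 1·1 = 1
P[3] = 1·max(2,1) = 1·2 = 2
P[4] = 2·max(2,1) = 2·2 = 4
P[5] = 2·max(3,2) = 2·3 = 6
P[6] = 3·max(3,2) = 3·3 = 9
P[7] = 2·max(5,6) = 2·6 = 12
P[8] = 2·max(6,9) = 2·9 = 18
P[9] = 3·max(6,9) = 3·9 = 27
P[10] = 2·max(8,18) = 2·18 = 36
P[11] = 2·max(9,27) = 2·27 = 54
P[12] = 3·max(9,27) = 3·27 = 81
One optimal split: 3 + 3 + 3 + 3; product 3·3·3·3 = 81.

81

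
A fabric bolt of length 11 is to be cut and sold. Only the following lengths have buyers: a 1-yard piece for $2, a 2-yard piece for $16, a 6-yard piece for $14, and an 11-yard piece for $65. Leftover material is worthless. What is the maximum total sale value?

Let f[k] be the best obtainable value from length k. For each k, try every first piece i and keep the best of price[i] + f[k−i].
f[1] = 2
f[2] = max(2+2, 16+0) = 16
f[3] = max(2+16, 16+2) = 18
f[4] = max(2+18, 16+16) = 32
f[5] = max(2+32, 16+18) = 34
f[6] = max(2+34, 16+32, 14+0) = 48
f[7] = max(2+48, 16+34, 14+2) = 50
f[8] = max(2+50, 16+48, 14+16) = 64
f[9] = max(2+64, 16+50, 14+18) = 66
f[10] = max(2+66, 16+64, 14+32) = 80
f[11] = max(2+80, 16+66, 14+34, 65+0) = 82
One optimal cutting: 2 + 2 + 2 + 2 + 2 + 1 → $82.

82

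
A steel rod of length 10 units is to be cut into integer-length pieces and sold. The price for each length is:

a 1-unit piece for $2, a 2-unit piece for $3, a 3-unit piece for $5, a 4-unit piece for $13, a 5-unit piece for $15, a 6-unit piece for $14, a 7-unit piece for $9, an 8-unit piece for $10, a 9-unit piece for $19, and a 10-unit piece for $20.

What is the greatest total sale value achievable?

Build R[k] bottom-up: R[k] = max over allowed piece i of (p[i] + R[k−i]).
R[1] = 2
R[2] = max(2+2, 3+0) = 4
R[3] = max(2+4, 3+2, 5+0) = 6
R[4] = max(2+6, 3+4, 5+2, 13+0) = 13
R[5] = max(2+13, 3+6, 5+4, 13+2, 15+0) = 15
R[6] = max(2+15, 3+13, 5+6, 13+4, 15+2, 14+0) = 17
R[7] = max(2+17, 3+15, 5+13, …, 14+2, 9+0) = 19
R[8] = max(2+19, 3+17, 5+15, …, 9+2, 10+0) = 26
R[9] = max(2+26, 3+19, 5+17, …, 10+2, 19+0) = 28
R[10] = max(2+28, 3+26, 5+19, …, 19+2, 20+0) = 30
One optimal cutting: 4 + 4 + 1 + 1 → $13 + $13 + $2 + $2 = $30.

30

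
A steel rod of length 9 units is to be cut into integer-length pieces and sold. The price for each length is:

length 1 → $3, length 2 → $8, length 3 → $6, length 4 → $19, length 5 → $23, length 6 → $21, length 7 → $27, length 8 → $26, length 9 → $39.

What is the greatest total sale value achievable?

42

Consider every possible first cut. R[k] is the best of p[i]+R[k−i] over all sellable i≤k.
R[1] = 3
R[2] = max(3+3, 8+0) = 8
R[3] = max(3+8, 8+3, 6+0) = 11
R[4] = max(3+11, 8+8, 6+3, 19+0) = 19
R[5] = max(3+19, 8+11, 6+8, 19+3, 23+0) = 23
R[6] = max(3+23, 8+19, 6+11, 19+8, 23+3, 21+0) = 27
R[7] = max(3+27, 8+23, 6+19, …, 21+3, 27+0) = 31
R[8] = max(3+31, 8+27, 6+23, …, 27+3, 26+0) = 38
R[9] = max(3+38, 8+31, 6+27, …, 26+3, 39+0) = 42
One optimal cutting: 5 + 4 → $23 + $19 = $42.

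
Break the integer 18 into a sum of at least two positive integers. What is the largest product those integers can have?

Fill f[k] for k=2..18: at each k try every first piece i and multiply by the better of (k−i) uncut or f[k−i].
f[2] = 1·max(1,0) = 1·1 = 1
f[3] = 1·max(2,1) = 1·2 = 2
f[4] = 2·max(2,1) = 2·2 = 4
f[5] = 2·max(3,2) = 2·3 = 6
f[6] = 3·max(3,2) = 3·3 = 9
f[7] = 2·max(5,6) = 2·6 = 12
f[8] = 2·max(6,9) = 2·9 = 18
f[9] = 3·max(6,9) = 3·9 = 27
f[10] = 2·max(8,18) = 2·18 = 36
f[11] = 2·max(9,27) = 2·27 = 54
f[12] = 3·max(9,27) = 3·27 = 81
f[13] = 2·max(11,54) = 2·54 = 108
f[14] = 2·max(12,81) = 2·81 = 162
f[15] = 3·max(12,81) = 3·81 = 243
f[16] = 2·max(14,162) = 2·162 = 324
f[17] = 2·max(15,243) = 2·243 = 486
f[18] = 3·max(15,243) = 3·243 = 729
One optimal split: 3 + 3 + 3 + 3 + 3 + 3; product 3·3·3·3·3·3 = 729.

729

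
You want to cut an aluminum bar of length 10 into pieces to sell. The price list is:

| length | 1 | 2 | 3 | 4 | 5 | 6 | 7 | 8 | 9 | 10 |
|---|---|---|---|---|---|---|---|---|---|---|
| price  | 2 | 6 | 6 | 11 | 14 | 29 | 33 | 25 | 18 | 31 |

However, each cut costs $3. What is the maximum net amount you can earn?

Consider every possible first cut. net[k] is the best of p[i]+net[k−i] over all sellable i≤k, charging 3 whenever i<k.
net[1] = 2
net[2] = 6
net[3] = 6
net[4] = 11
net[5] = 14
net[6] = 29
net[7] = 33
net[8] = 32  (first piece 1, then net[7]=33)
net[9] = 36  (first piece 2, then net[7]=33)
net[10] = 37  (first piece 4, then net[6]=29)
One optimal plan: pieces 6 + 4 (1 cut) → $40 − $3 = $37.

37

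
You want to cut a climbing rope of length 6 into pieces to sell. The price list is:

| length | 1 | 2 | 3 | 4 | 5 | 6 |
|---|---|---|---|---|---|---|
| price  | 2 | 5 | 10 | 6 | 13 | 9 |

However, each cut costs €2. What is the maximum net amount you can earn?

Let v[k] be the best obtainable value from length k. For each k, try every first piece i and keep the best of price[i] + v[k−i] minus the 2 cut fee when i<k.
v[1] = 2
v[2] = 5
v[3] = 10
v[4] = 10  (first piece 1, then v[3]=10)
v[5] = 13  (first piece 2, then v[3]=10)
v[6] = 18  (first piece 3, then v[3]=10)
One optimal plan: pieces 3 + 3 (1 cut) → €20 − €2 = €18.

18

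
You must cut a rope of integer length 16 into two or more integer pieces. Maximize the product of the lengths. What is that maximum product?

324

Define prod[k] = max over 1≤i<k of i · max(k−i, prod[k−i]); the inner max lets the remainder stay uncut if that's better.
Small cases: prod[2]=1, prod[3]=2, prod[4]=4, prod[5]=6, prod[6]=9, prod[7]=12, prod[8]=18.
prod[9] = 3*max(6,9) = 3*9 = 27
prod[10] = 2*max(8,18) = 2*18 = 36
prod[11] = 2*max(9,27) = 2*27 = 54
prod[12] = 3*max(9,27) = 3*27 = 81
prod[13] = 2*max(11,54) = 2*54 = 108
prod[14] = 2*max(12,81) = 2*81 = 162
prod[15] = 3*max(12,81) = 3*81 = 243
prod[16] = 2*max(14,162) = 2*162 = 324
One optimal split: 3 + 3 + 3 + 3 + 2 + 2; product 3*3*3*3*2*2 = 324.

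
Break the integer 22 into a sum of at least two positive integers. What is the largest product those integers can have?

Let f[k] be the best product for length k (with at least one cut). For each first piece i, the rest contributes max(k−i, f[k−i]).
f[2] = 1*max(1,0) = 1*1 = 1
f[3] = max(1*2, 2*1) = 2
f[4] = max(1*3, 2*2, 3*1) = 4
f[5] = max(1*4, 2*3, 3*2, 4*1) = 6
f[6] = max(1*6, 2*4, 3*3, 4*2, 5*1) = 9
f[7] = max(1*9, 2*6, 3*4, 4*3, 5*2, 6*1) = 12
f[8] = max(1*12, 2*9, 3*6, …, 6*2, 7*1) = 18
f[9] = max(1*18, 2*12, 3*9, …, 7*2, 8*1) = 27
f[10] = max(1*27, 2*18, 3*12, …, 8*2, 9*1) = 36
f[11] = max(1*36, 2*27, 3*18, …, 9*2, 10*1) = 54
f[12] = max(1*54, 2*36, 3*27, …, 10*2, 11*1) = 81
f[13] = max(1*81, 2*54, 3*36, …, 11*2, 12*1) = 108
f[14] = max(1*108, 2*81, 3*54, …, 12*2, 13*1) = 162
f[15] = max(1*162, 2*108, 3*81, …, 13*2, 14*1) = 243
f[16] = max(1*243, 2*162, 3*108, …, 14*2, 15*1) = 324
f[17] = max(1*324, 2*243, 3*162, …, 15*2, 16*1) = 486
f[18] = max(1*486, 2*324, 3*243, …, 16*2, 17*1) = 729
f[19] = max(1*729, 2*486, 3*324, …, 17*2, 18*1) = 972
f[20] = max(1*972, 2*729, 3*486, …, 18*2, 19*1) = 1458
f[21] = max(1*1458, 2*972, 3*729, …, 19*2, 20*1) = 2187
f[22] = max(1*2187, 2*1458, 3*972, …, 20*2, 21*1) = 2916
One optimal split: 3 + 3 + 3 + 3 + 3 + 3 + 2 + 2; product 3*3*3*3*3*3*2*2 = 2916.

2916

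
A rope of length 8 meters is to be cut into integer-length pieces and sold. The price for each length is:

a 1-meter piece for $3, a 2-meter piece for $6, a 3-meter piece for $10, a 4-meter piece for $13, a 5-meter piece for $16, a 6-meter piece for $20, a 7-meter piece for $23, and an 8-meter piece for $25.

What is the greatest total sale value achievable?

26

Let best[k] be the best obtainable value from length k. For each k, try every first piece i and keep the best of price[i] + best[k−i].
best[1] = 3
best[2] = 6  (first piece 1, then best[1]=3)
best[3] = 10
best[4] = 13  (first piece 1, then best[3]=10)
best[5] = 16  (first piece 1, then best[4]=13)
best[6] = 20  (first piece 3, then best[3]=10)
best[7] = 23  (first piece 1, then best[6]=20)
best[8] = 26  (first piece 1, then best[7]=23)
One optimal cutting: 3 + 3 + 1 + 1 → $10 + $10 + $3 + $3 = $26.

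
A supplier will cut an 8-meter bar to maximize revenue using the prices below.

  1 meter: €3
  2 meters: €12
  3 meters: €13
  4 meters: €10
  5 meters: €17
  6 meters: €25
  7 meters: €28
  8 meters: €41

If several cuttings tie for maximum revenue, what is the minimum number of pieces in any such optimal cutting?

4

Consider every possible first cut. r[k] is the best of p[i]+r[k−i] over all sellable i≤k.
r[1] = 3
r[2] = 12
r[3] = 15  (first piece 1, then r[2]=12)
r[4] = 24  (first piece 2, then r[2]=12)
r[5] = 27  (first piece 1, then r[4]=24)
r[6] = 36  (first piece 2, then r[4]=24)
r[7] = 39  (first piece 1, then r[6]=36)
r[8] = 48  (first piece 2, then r[6]=36)
Maximum revenue is €48.
Now minimize piece count subject to staying optimal: for each k, pieces[k] = 1 + min over i with p[i]+r[k−i]=r[k] of pieces[k−i].
pieces[5] = 3
pieces[6] = 3
pieces[7] = 4
pieces[8] = 4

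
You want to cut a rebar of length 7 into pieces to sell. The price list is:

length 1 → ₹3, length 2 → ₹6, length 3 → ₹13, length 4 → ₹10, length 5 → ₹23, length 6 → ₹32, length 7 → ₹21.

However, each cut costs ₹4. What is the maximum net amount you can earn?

Let r[k] be the best obtainable value from length k. For each k, try every first piece i and keep the best of price[i] + r[k−i] minus the 4 cut fee when i<k.
r[1] = 3
r[2] = 6
r[3] = 13
r[4] = 12  (first piece 1, then r[3]=13)
r[5] = 23
r[6] = 32
r[7] = 31  (first piece 1, then r[6]=32)
One optimal plan: pieces 6 + 1 (1 cut) → ₹35 − ₹4 = ₹31.

31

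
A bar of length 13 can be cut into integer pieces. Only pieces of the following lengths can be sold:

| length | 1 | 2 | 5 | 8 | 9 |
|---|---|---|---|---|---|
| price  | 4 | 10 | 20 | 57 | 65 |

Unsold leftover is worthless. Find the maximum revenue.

Let best[k] be the best obtainable value from length k. For each k, try every first piece i and keep the best of price[i] + best[k−i].
best[1] = 4
best[2] = 10
best[3] = 14  (first piece 1, then best[2]=10)
best[4] = 20  (first piece 2, then best[2]=10)
best[5] = 24  (first piece 1, then best[4]=20)
best[6] = 30  (first piece 2, then best[4]=20)
best[7] = 34  (first piece 1, then best[6]=30)
best[8] = 57
best[9] = 65
best[10] = 69  (first piece 1, then best[9]=65)
best[11] = 75  (first piece 2, then best[9]=65)
best[12] = 79  (first piece 1, then best[11]=75)
best[13] = 85  (first piece 2, then best[11]=75)
One optimal cutting: 9 + 2 + 2 → 85.

85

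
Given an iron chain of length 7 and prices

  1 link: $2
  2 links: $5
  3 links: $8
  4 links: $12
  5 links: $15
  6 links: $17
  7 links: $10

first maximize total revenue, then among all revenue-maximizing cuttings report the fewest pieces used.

Let r[k] be the best obtainable value from length k. For each k, try every first piece i and keep the best of price[i] + r[k−i].
r[1] = 2
r[2] = max(2+2, 5+0) = 5
r[3] = max(2+5, 5+2, 8+0) = 8
r[4] = max(2+8, 5+5, 8+2, 12+0) = 12
r[5] = max(2+12, 5+8, 8+5, 12+2, 15+0) = 15
r[6] = max(2+15, 5+12, 8+8, 12+5, 15+2, 17+0) = 17
r[7] = max(2+17, 5+15, 8+12, …, 17+2, 10+0) = 20
Maximum revenue is $20.
Now minimize piece count subject to staying optimal: for each k, pieces[k] = 1 + min over i with p[i]+r[k−i]=r[k] of pieces[k−i].
pieces[4] = 1
pieces[5] = 1
pieces[6] = 1
pieces[7] = 2

2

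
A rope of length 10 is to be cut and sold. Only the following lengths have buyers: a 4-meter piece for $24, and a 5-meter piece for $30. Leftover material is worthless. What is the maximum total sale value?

Consider every possible first cut. best[k] is the best of p[i]+best[k−i] over all sellable i≤k.
best[1] = 0
best[2] = 0
best[3] = 0
best[4] = 24
best[5] = max(24+0, 30+0) = 30
best[6] = max(24+0, 30+0) = 30
best[7] = max(24+0, 30+0) = 30
best[8] = max(24+24, 30+0) = 48
best[9] = max(24+30, 30+24) = 54
best[10] = max(24+30, 30+30) = 60
One optimal cutting: 5 + 5 → $60.

60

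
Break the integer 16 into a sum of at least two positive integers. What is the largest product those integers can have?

324

Fill prod[k] for k=2..16: at each k try every first piece i and multiply by the better of (k−i) uncut or prod[k−i].
Small cases: prod[2]=1, prod[3]=2, prod[4]=4, prod[5]=6, prod[6]=9, prod[7]=12, prod[8]=18.
prod[9] = max(1×18, 2×12, 3×9, …, 7×2, 8×1) = 27
prod[10] = max(1×27, 2×18, 3×12, …, 8×2, 9×1) = 36
prod[11] = max(1×36, 2×27, 3×18, …, 9×2, 10×1) = 54
prod[12] = max(1×54, 2×36, 3×27, …, 10×2, 11×1) = 81
prod[13] = max(1×81, 2×54, 3×36, …, 11×2, 12×1) = 108
prod[14] = max(1×108, 2×81, 3×54, …, 12×2, 13×1) = 162
prod[15] = max(1×162, 2×108, 3×81, …, 13×2, 14×1) = 243
prod[16] = max(1×243, 2×162, 3×108, …, 14×2, 15×1) = 324
One optimal split: 3 + 3 + 3 + 3 + 2 + 2; product 3×3×3×3×2×2 = 324.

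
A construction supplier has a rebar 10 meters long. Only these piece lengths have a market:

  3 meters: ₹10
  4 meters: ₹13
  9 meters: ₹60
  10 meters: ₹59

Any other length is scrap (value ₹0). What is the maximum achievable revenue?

60

Consider every possible first cut. f[k] is the best of p[i]+f[k−i] over all sellable i≤k.
f[1] = 0
f[2] = 0
f[3] = 10
f[4] = max(10+0, 13+0) = 13
f[5] = max(10+0, 13+0) = 13
f[6] = max(10+10, 13+0) = 20
f[7] = max(10+13, 13+10) = 23
f[8] = max(10+13, 13+13) = 26
f[9] = max(10+20, 13+13, 60+0) = 60
f[10] = max(10+23, 13+20, 60+0, 59+0) = 60
One optimal cutting: pieces 9 with 1 meter of scrap → ₹60.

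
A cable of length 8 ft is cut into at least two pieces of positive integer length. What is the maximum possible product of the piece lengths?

Define f[k] = max over 1≤i<k of i · max(k−i, f[k−i]); the inner max lets the remainder stay uncut if that's better.
Small cases: f[2]=1.
f[3] = 1×max(2,1) = 1×2 = 2
f[4] = 2×max(2,1) = 2×2 = 4
f[5] = 2×max(3,2) = 2×3 = 6
f[6] = 3×max(3,2) = 3×3 = 9
f[7] = 2×max(5,6) = 2×6 = 12
f[8] = 2×max(6,9) = 2×9 = 18
One optimal split: 3 + 3 + 2; product 3×3×2 = 18.

18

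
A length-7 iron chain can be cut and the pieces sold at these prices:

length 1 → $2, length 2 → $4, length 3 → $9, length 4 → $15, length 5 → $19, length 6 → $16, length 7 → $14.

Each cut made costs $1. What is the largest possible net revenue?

Consider every possible first cut. net[k] is the best of p[i]+net[k−i] over all sellable i≤k, charging 1 whenever i<k.
net[1] = 2
net[2] = 4
net[3] = 9
net[4] = 15
net[5] = 19
net[6] = 20  (first piece 1, then net[5]=19)
net[7] = 23  (first piece 3, then net[4]=15)
One optimal plan: pieces 4 + 3 (1 cut) → $24 − $1 = $23.

23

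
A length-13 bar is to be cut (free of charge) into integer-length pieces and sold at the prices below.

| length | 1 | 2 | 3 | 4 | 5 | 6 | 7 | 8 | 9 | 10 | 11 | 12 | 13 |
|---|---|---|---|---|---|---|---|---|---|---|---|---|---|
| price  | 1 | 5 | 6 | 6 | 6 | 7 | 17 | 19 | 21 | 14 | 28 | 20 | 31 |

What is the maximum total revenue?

Consider every possible first cut. best[k] is the best of p[i]+best[k−i] over all sellable i≤k.
best[1] = 1
best[2] = 5
best[3] = 6  (first piece 1, then best[2]=5)
best[4] = 10  (first piece 2, then best[2]=5)
best[5] = 11  (first piece 1, then best[4]=10)
best[6] = 15  (first piece 2, then best[4]=10)
best[7] = 17
best[8] = 20  (first piece 2, then best[6]=15)
best[9] = 22  (first piece 2, then best[7]=17)
best[10] = 25  (first piece 2, then best[8]=20)
best[11] = 28
best[12] = 30  (first piece 2, then best[10]=25)
best[13] = 33  (first piece 2, then best[11]=28)
One optimal cutting: 11 + 2 → €28 + €5 = €33.

33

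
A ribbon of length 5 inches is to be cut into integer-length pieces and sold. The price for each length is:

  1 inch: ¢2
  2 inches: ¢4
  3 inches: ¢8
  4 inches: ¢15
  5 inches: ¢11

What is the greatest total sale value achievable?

Let best[k] be the best obtainable value from length k. For each k, try every first piece i and keep the best of price[i] + best[k−i].
best[1] = 2
best[2] = max(2+2, 4+0) = 4
best[3] = max(2+4, 4+2, 8+0) = 8
best[4] = max(2+8, 4+4, 8+2, 15+0) = 15
best[5] = max(2+15, 4+8, 8+4, 15+2, 11+0) = 17
One optimal cutting: 4 + 1 → ¢15 + ¢2 = ¢17.

17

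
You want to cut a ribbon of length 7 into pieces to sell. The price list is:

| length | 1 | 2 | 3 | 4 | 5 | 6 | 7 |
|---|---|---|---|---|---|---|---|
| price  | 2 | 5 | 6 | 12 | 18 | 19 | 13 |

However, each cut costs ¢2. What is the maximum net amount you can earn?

21

Let v[k] be the best obtainable value from length k. For each k, try every first piece i and keep the best of price[i] + v[k−i] minus the 2 cut fee when i<k.
v[1] = 2
v[2] = 5
v[3] = 6
v[4] = 12
v[5] = 18
v[6] = 19
v[7] = 21  (first piece 2, then v[5]=18)
One optimal plan: pieces 5 + 2 (1 cut) → ¢23 − ¢2 = ¢21.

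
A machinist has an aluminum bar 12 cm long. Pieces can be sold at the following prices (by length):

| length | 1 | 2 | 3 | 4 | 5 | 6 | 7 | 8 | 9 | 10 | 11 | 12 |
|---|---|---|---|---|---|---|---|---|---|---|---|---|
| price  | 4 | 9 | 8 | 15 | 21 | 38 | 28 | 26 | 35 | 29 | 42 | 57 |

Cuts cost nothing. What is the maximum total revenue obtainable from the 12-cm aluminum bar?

Build R[k] bottom-up: R[k] = max over allowed piece i of (p[i] + R[k−i]).
R[1] = 4
R[2] = 9
R[3] = 13  (first piece 1, then R[2]=9)
R[4] = 18  (first piece 2, then R[2]=9)
R[5] = 22  (first piece 1, then R[4]=18)
R[6] = 38
R[7] = 42  (first piece 1, then R[6]=38)
R[8] = 47  (first piece 2, then R[6]=38)
R[9] = 51  (first piece 1, then R[8]=47)
R[10] = 56  (first piece 2, then R[8]=47)
R[11] = 60  (first piece 1, then R[10]=56)
R[12] = 76  (first piece 6, then R[6]=38)
One optimal cutting: 6 + 6 → $38 + $38 = $76.

76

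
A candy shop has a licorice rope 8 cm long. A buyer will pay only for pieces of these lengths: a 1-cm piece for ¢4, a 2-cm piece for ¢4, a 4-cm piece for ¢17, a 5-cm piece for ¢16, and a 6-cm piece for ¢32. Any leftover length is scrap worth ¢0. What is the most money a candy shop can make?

40

Consider every possible first cut. best[k] is the best of p[i]+best[k−i] over all sellable i≤k.
best[1] = 4
best[2] = max(4+4, 4+0) = 8
best[3] = max(4+8, 4+4) = 12
best[4] = max(4+12, 4+8, 17+0) = 17
best[5] = max(4+17, 4+12, 17+4, 16+0) = 21
best[6] = max(4+21, 4+17, 17+8, 16+4, 32+0) = 32
best[7] = max(4+32, 4+21, 17+12, 16+8, 32+4) = 36
best[8] = max(4+36, 4+32, 17+17, 16+12, 32+8) = 40
One optimal cutting: 6 + 1 + 1 → ¢40.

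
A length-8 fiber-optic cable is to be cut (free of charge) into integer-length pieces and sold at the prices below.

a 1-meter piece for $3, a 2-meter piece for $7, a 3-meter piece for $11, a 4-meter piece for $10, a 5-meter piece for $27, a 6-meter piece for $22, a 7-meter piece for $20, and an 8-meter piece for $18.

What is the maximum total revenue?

38

Consider every possible first cut. R[k] is the best of p[i]+R[k−i] over all sellable i≤k.
R[1] = 3
R[2] = max(3+3, 7+0) = 7
R[3] = max(3+7, 7+3, 11+0) = 11
R[4] = max(3+11, 7+7, 11+3, 10+0) = 14
R[5] = max(3+14, 7+11, 11+7, 10+3, 27+0) = 27
R[6] = max(3+27, 7+14, 11+11, 10+7, 27+3, 22+0) = 30
R[7] = max(3+30, 7+27, 11+14, …, 22+3, 20+0) = 34
R[8] = max(3+34, 7+30, 11+27, …, 20+3, 18+0) = 38
One optimal cutting: 5 + 3 → $27 + $11 = $38.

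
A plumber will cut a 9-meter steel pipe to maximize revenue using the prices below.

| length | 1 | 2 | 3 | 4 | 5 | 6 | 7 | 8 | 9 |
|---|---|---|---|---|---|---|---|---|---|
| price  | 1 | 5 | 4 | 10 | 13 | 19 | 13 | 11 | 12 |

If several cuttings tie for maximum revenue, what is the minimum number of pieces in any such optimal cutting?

Let r[k] be the best obtainable value from length k. For each k, try every first piece i and keep the best of price[i] + r[k−i].
r[1] = 1
r[2] = 5
r[3] = 6  (first piece 1, then r[2]=5)
r[4] = 10  (first piece 2, then r[2]=5)
r[5] = 13
r[6] = 19
r[7] = 20  (first piece 1, then r[6]=19)
r[8] = 24  (first piece 2, then r[6]=19)
r[9] = 25  (first piece 1, then r[8]=24)
Maximum revenue is $25.
Now minimize piece count subject to staying optimal: for each k, pieces[k] = 1 + min over i with p[i]+r[k−i]=r[k] of pieces[k−i].
pieces[6] = 1
pieces[7] = 2
pieces[8] = 2
pieces[9] = 3

3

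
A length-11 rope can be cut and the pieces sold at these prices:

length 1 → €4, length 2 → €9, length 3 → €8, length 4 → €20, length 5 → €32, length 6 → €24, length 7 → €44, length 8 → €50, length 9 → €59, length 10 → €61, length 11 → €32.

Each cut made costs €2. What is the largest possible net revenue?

66

Build r[k] bottom-up: r[k] = max over allowed piece i of (p[i] + r[k−i]) − 2 per cut.
r[1] = 4
r[2] = max(4+4-2, 9+0) = 9
r[3] = max(4+9-2, 9+4-2, 8+0) = 11
r[4] = max(4+11-2, 9+9-2, 8+4-2, 20+0) = 20
r[5] = max(4+20-2, 9+11-2, 8+9-2, 20+4-2, 32+0) = 32
r[6] = max(4+32-2, 9+20-2, 8+11-2, 20+9-2, 32+4-2, 24+0) = 34
r[7] = max(4+34-2, 9+32-2, 8+20-2, …, 24+4-2, 44+0) = 44
r[8] = max(4+44-2, 9+34-2, 8+32-2, …, 44+4-2, 50+0) = 50
r[9] = max(4+50-2, 9+44-2, 8+34-2, …, 50+4-2, 59+0) = 59
r[10] = max(4+59-2, 9+50-2, 8+44-2, …, 59+4-2, 61+0) = 62
r[11] = max(4+62-2, 9+59-2, 8+50-2, …, 61+4-2, 32+0) = 66
One optimal plan: pieces 9 + 2 (1 cut) → €68 − €2 = €66.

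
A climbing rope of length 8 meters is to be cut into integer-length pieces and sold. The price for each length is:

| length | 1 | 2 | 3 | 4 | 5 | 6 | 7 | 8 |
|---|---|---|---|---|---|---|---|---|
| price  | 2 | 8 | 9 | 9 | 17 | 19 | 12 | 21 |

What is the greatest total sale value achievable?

32

Let r[k] be the best obtainable value from length k. For each k, try every first piece i and keep the best of price[i] + r[k−i].
r[1] = 2
r[2] = max(2+2, 8+0) = 8
r[3] = max(2+8, 8+2, 9+0) = 10
r[4] = max(2+10, 8+8, 9+2, 9+0) = 16
r[5] = max(2+16, 8+10, 9+8, 9+2, 17+0) = 18
r[6] = max(2+18, 8+16, 9+10, 9+8, 17+2, 19+0) = 24
r[7] = max(2+24, 8+18, 9+16, …, 19+2, 12+0) = 26
r[8] = max(2+26, 8+24, 9+18, …, 12+2, 21+0) = 32
One optimal cutting: 2 + 2 + 2 + 2 → €8 + €8 + €8 + €8 = €32.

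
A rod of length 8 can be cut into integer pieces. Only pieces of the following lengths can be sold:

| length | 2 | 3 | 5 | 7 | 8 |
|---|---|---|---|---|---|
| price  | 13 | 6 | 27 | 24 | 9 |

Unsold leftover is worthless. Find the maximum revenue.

52

Consider every possible first cut. f[k] is the best of p[i]+f[k−i] over all sellable i≤k.
f[1] = 0
f[2] = 13
f[3] = 13
f[4] = 26  (first piece 2, then f[2]=13)
f[5] = 27
f[6] = 39  (first piece 2, then f[4]=26)
f[7] = 40  (first piece 2, then f[5]=27)
f[8] = 52  (first piece 2, then f[6]=39)
One optimal cutting: 2 + 2 + 2 + 2 → €52.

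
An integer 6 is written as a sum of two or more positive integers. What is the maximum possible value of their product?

Let g[k] be the best product for length k (with at least one cut). For each first piece i, the rest contributes max(k−i, g[k−i]).
g[2] = 1*max(1,0) = 1*1 = 1
g[3] = 1*max(2,1) = 1*2 = 2
g[4] = 2*max(2,1) = 2*2 = 4
g[5] = 2*max(3,2) = 2*3 = 6
g[6] = 3*max(3,2) = 3*3 = 9
One optimal split: 3 + 3; product 3*3 = 9.

9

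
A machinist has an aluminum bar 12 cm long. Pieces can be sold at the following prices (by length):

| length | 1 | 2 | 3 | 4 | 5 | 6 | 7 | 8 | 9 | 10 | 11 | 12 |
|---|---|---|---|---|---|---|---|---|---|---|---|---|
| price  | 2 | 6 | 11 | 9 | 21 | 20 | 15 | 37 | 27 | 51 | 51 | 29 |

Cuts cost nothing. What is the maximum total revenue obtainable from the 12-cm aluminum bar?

Consider every possible first cut. v[k] is the best of p[i]+v[k−i] over all sellable i≤k.
v[1] = 2
v[2] = 6
v[3] = 11
v[4] = 13  (first piece 1, then v[3]=11)
v[5] = 21
v[6] = 23  (first piece 1, then v[5]=21)
v[7] = 27  (first piece 2, then v[5]=21)
v[8] = 37
v[9] = 39  (first piece 1, then v[8]=37)
v[10] = 51
v[11] = 53  (first piece 1, then v[10]=51)
v[12] = 57  (first piece 2, then v[10]=51)
One optimal cutting: 10 + 2 → $51 + $6 = $57.

57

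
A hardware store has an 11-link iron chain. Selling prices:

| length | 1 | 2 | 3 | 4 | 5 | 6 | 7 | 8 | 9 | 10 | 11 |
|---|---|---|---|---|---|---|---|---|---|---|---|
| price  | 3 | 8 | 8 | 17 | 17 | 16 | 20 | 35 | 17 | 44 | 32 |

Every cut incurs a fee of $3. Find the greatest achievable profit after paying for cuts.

Build v[k] bottom-up: v[k] = max over allowed piece i of (p[i] + v[k−i]) − 3 per cut.
v[1] = 3
v[2] = 8
v[3] = 8  (first piece 1, then v[2]=8)
v[4] = 17
v[5] = 17  (first piece 1, then v[4]=17)
v[6] = 22  (first piece 2, then v[4]=17)
v[7] = 22  (first piece 1, then v[6]=22)
v[8] = 35
v[9] = 35  (first piece 1, then v[8]=35)
v[10] = 44
v[11] = 44  (first piece 1, then v[10]=44)
One optimal plan: pieces 10 + 1 (1 cut) → $47 − $3 = $44.

44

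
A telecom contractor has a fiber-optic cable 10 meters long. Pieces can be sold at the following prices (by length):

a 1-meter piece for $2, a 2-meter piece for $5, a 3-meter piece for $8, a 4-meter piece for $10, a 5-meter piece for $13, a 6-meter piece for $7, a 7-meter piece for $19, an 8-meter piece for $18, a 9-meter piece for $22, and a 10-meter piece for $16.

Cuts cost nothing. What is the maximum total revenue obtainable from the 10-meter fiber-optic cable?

27

Consider every possible first cut. v[k] is the best of p[i]+v[k−i] over all sellable i≤k.
v[1] = 2
v[2] = max(2+2, 5+0) = 5
v[3] = max(2+5, 5+2, 8+0) = 8
v[4] = max(2+8, 5+5, 8+2, 10+0) = 10
v[5] = max(2+10, 5+8, 8+5, 10+2, 13+0) = 13
v[6] = max(2+13, 5+10, 8+8, 10+5, 13+2, 7+0) = 16
v[7] = max(2+16, 5+13, 8+10, …, 7+2, 19+0) = 19
v[8] = max(2+19, 5+16, 8+13, …, 19+2, 18+0) = 21
v[9] = max(2+21, 5+19, 8+16, …, 18+2, 22+0) = 24
v[10] = max(2+24, 5+21, 8+19, …, 22+2, 16+0) = 27
One optimal cutting: 7 + 3 → $19 + $8 = $27.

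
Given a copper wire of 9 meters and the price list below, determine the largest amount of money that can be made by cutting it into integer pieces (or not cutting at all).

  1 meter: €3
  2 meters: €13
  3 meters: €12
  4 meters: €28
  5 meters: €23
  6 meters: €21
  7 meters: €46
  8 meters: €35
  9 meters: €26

Consider every possible first cut. r[k] is the best of p[i]+r[k−i] over all sellable i≤k.
r[1] = 3
r[2] = max(3+3, 13+0) = 13
r[3] = max(3+13, 13+3, 12+0) = 16
r[4] = max(3+16, 13+13, 12+3, 28+0) = 28
r[5] = max(3+28, 13+16, 12+13, 28+3, 23+0) = 31
r[6] = max(3+31, 13+28, 12+16, 28+13, 23+3, 21+0) = 41
r[7] = max(3+41, 13+31, 12+28, …, 21+3, 46+0) = 46
r[8] = max(3+46, 13+41, 12+31, …, 46+3, 35+0) = 56
r[9] = max(3+56, 13+46, 12+41, …, 35+3, 26+0) = 59
One optimal cutting: 4 + 4 + 1 → €28 + €28 + €3 = €59.

59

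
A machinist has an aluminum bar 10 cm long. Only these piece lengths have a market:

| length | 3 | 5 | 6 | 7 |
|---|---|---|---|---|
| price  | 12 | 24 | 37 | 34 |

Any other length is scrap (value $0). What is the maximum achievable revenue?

Build r[k] bottom-up: r[k] = max over allowed piece i of (p[i] + r[k−i]).
r[1] = 0
r[2] = 0
r[3] = 12
r[4] = 12
r[5] = 24
r[6] = 37
r[7] = 37
r[8] = 37
r[9] = 49  (first piece 3, then r[6]=37)
r[10] = 49
One optimal cutting: pieces 6 + 3 with 1 cm of scrap → $49.

49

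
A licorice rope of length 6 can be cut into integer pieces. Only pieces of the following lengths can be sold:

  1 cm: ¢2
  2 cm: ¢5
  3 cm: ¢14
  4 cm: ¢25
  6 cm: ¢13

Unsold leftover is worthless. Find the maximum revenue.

30

Consider every possible first cut. r[k] is the best of p[i]+r[k−i] over all sellable i≤k.
r[1] = 2
r[2] = max(2+2, 5+0) = 5
r[3] = max(2+5, 5+2, 14+0) = 14
r[4] = max(2+14, 5+5, 14+2, 25+0) = 25
r[5] = max(2+25, 5+14, 14+5, 25+2) = 27
r[6] = max(2+27, 5+25, 14+14, 25+5, 13+0) = 30
One optimal cutting: 4 + 2 → ¢30.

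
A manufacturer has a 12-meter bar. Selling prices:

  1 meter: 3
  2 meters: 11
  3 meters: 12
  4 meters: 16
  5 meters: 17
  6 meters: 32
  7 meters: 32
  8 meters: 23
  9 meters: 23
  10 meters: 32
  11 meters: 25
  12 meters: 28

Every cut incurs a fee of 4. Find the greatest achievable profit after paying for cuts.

60

Consider every possible first cut. r[k] is the best of p[i]+r[k−i] over all sellable i≤k, charging 4 whenever i<k.
r[1] = 3
r[2] = max(3+3-4, 11+0) = 11
r[3] = max(3+11-4, 11+3-4, 12+0) = 12
r[4] = max(3+12-4, 11+11-4, 12+3-4, 16+0) = 18
r[5] = max(3+18-4, 11+12-4, 12+11-4, 16+3-4, 17+0) = 19
r[6] = max(3+19-4, 11+18-4, 12+12-4, 16+11-4, 17+3-4, 32+0) = 32
r[7] = max(3+32-4, 11+19-4, 12+18-4, …, 32+3-4, 32+0) = 32
r[8] = max(3+32-4, 11+32-4, 12+19-4, …, 32+3-4, 23+0) = 39
r[9] = max(3+39-4, 11+32-4, 12+32-4, …, 23+3-4, 23+0) = 40
r[10] = max(3+40-4, 11+39-4, 12+32-4, …, 23+3-4, 32+0) = 46
r[11] = max(3+46-4, 11+40-4, 12+39-4, …, 32+3-4, 25+0) = 47
r[12] = max(3+47-4, 11+46-4, 12+40-4, …, 25+3-4, 28+0) = 60
One optimal plan: pieces 6 + 6 (1 cut) → 64 − 4 = 60.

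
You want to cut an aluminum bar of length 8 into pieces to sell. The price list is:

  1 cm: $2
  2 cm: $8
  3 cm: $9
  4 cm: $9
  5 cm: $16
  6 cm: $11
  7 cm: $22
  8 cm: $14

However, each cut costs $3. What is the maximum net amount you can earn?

Consider every possible first cut. v[k] is the best of p[i]+v[k−i] over all sellable i≤k, charging 3 whenever i<k.
v[1] = 2
v[2] = 8
v[3] = 9
v[4] = 13  (first piece 2, then v[2]=8)
v[5] = 16
v[6] = 18  (first piece 2, then v[4]=13)
v[7] = 22
v[8] = 23  (first piece 2, then v[6]=18)
One optimal plan: pieces 2 + 2 + 2 + 2 (3 cuts) → $32 − $9 = $23.

23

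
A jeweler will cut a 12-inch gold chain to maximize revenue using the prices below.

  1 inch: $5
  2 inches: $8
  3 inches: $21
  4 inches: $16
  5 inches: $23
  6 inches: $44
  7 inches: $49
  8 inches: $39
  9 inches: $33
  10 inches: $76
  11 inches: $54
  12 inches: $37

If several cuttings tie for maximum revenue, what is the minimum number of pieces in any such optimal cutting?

Let r[k] be the best obtainable value from length k. For each k, try every first piece i and keep the best of price[i] + r[k−i].
r[1] = 5
r[2] = 10  (first piece 1, then r[1]=5)
r[3] = 21
r[4] = 26  (first piece 1, then r[3]=21)
r[5] = 31  (first piece 1, then r[4]=26)
r[6] = 44
r[7] = 49  (first piece 1, then r[6]=44)
r[8] = 54  (first piece 1, then r[7]=49)
r[9] = 65  (first piece 3, then r[6]=44)
r[10] = 76
r[11] = 81  (first piece 1, then r[10]=76)
r[12] = 88  (first piece 6, then r[6]=44)
Maximum revenue is $88.
Now minimize piece count subject to staying optimal: for each k, pieces[k] = 1 + min over i with p[i]+r[k−i]=r[k] of pieces[k−i].
pieces[9] = 2
pieces[10] = 1
pieces[11] = 2
pieces[12] = 2

2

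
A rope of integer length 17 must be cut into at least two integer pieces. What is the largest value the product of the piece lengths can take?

486

Let g[k] be the best product for length k (with at least one cut). For each first piece i, the rest contributes max(k−i, g[k−i]).
g[2] = 1×max(1,0) = 1×1 = 1
g[3] = 1×max(2,1) = 1×2 = 2
g[4] = 2×max(2,1) = 2×2 = 4
g[5] = 2×max(3,2) = 2×3 = 6
g[6] = 3×max(3,2) = 3×3 = 9
g[7] = 2×max(5,6) = 2×6 = 12
g[8] = 2×max(6,9) = 2×9 = 18
g[9] = 3×max(6,9) = 3×9 = 27
g[10] = 2×max(8,18) = 2×18 = 36
g[11] = 2×max(9,27) = 2×27 = 54
g[12] = 3×max(9,27) = 3×27 = 81
g[13] = 2×max(11,54) = 2×54 = 108
g[14] = 2×max(12,81) = 2×81 = 162
g[15] = 3×max(12,81) = 3×81 = 243
g[16] = 2×max(14,162) = 2×162 = 324
g[17] = 2×max(15,243) = 2×243 = 486
One optimal split: 3 + 3 + 3 + 3 + 3 + 2; product 3×3×3×3×3×2 = 486.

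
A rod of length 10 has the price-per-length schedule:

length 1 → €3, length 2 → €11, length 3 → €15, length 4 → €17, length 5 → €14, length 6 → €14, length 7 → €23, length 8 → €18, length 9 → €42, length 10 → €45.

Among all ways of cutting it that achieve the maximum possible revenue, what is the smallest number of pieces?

Consider every possible first cut. r[k] is the best of p[i]+r[k−i] over all sellable i≤k.
r[1] = 3
r[2] = max(3+3, 11+0) = 11
r[3] = max(3+11, 11+3, 15+0) = 15
r[4] = max(3+15, 11+11, 15+3, 17+0) = 22
r[5] = max(3+22, 11+15, 15+11, 17+3, 14+0) = 26
r[6] = max(3+26, 11+22, 15+15, 17+11, 14+3, 14+0) = 33
r[7] = max(3+33, 11+26, 15+22, …, 14+3, 23+0) = 37
r[8] = max(3+37, 11+33, 15+26, …, 23+3, 18+0) = 44
r[9] = max(3+44, 11+37, 15+33, …, 18+3, 42+0) = 48
r[10] = max(3+48, 11+44, 15+37, …, 42+3, 45+0) = 55
Maximum revenue is €55.
Now minimize piece count subject to staying optimal: for each k, pieces[k] = 1 + min over i with p[i]+r[k−i]=r[k] of pieces[k−i].
pieces[7] = 3
pieces[8] = 4
pieces[9] = 4
pieces[10] = 5

5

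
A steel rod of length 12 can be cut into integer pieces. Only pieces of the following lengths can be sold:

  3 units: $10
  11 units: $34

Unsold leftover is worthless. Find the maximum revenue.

Consider every possible first cut. f[k] is the best of p[i]+f[k−i] over all sellable i≤k.
f[1] = 0
f[2] = 0
f[3] = 10
f[4] = 10
f[5] = 10
f[6] = 20  (first piece 3, then f[3]=10)
f[7] = 20
f[8] = 20
f[9] = 30  (first piece 3, then f[6]=20)
f[10] = 30
f[11] = max(10+20, 34+0) = 34
f[12] = max(10+30, 34+0) = 40
One optimal cutting: 3 + 3 + 3 + 3 → $40.

40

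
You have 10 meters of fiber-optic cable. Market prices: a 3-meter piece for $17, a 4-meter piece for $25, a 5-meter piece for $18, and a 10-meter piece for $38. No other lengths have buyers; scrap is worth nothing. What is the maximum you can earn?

Let f[k] be the best obtainable value from length k. For each k, try every first piece i and keep the best of price[i] + f[k−i].
f[1] = 0
f[2] = 0
f[3] = 17
f[4] = 25
f[5] = 25
f[6] = 34  (first piece 3, then f[3]=17)
f[7] = 42  (first piece 3, then f[4]=25)
f[8] = 50  (first piece 4, then f[4]=25)
f[9] = 51  (first piece 3, then f[6]=34)
f[10] = 59  (first piece 3, then f[7]=42)
One optimal cutting: 4 + 3 + 3 → $59.

59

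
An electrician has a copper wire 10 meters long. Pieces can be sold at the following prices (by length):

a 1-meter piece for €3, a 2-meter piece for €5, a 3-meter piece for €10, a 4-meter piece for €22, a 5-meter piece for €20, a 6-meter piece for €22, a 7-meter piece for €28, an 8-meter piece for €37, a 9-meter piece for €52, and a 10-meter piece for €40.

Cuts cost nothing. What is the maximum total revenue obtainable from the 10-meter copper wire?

Let R[k] be the best obtainable value from length k. For each k, try every first piece i and keep the best of price[i] + R[k−i].
R[1] = 3
R[2] = max(3+3, 5+0) = 6
R[3] = max(3+6, 5+3, 10+0) = 10
R[4] = max(3+10, 5+6, 10+3, 22+0) = 22
R[5] = max(3+22, 5+10, 10+6, 22+3, 20+0) = 25
R[6] = max(3+25, 5+22, 10+10, 22+6, 20+3, 22+0) = 28
R[7] = max(3+28, 5+25, 10+22, …, 22+3, 28+0) = 32
R[8] = max(3+32, 5+28, 10+25, …, 28+3, 37+0) = 44
R[9] = max(3+44, 5+32, 10+28, …, 37+3, 52+0) = 52
R[10] = max(3+52, 5+44, 10+32, …, 52+3, 40+0) = 55
One optimal cutting: 9 + 1 → €52 + €3 = €55.

55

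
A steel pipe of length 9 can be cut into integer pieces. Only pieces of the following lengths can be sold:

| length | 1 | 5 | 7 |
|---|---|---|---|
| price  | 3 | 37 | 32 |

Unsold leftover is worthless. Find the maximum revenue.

49

Let best[k] be the best obtainable value from length k. For each k, try every first piece i and keep the best of price[i] + best[k−i].
best[1] = 3
best[2] = 6  (first piece 1, then best[1]=3)
best[3] = 9  (first piece 1, then best[2]=6)
best[4] = 12  (first piece 1, then best[3]=9)
best[5] = 37
best[6] = 40  (first piece 1, then best[5]=37)
best[7] = 43  (first piece 1, then best[6]=40)
best[8] = 46  (first piece 1, then best[7]=43)
best[9] = 49  (first piece 1, then best[8]=46)
One optimal cutting: 5 + 1 + 1 + 1 + 1 → $49.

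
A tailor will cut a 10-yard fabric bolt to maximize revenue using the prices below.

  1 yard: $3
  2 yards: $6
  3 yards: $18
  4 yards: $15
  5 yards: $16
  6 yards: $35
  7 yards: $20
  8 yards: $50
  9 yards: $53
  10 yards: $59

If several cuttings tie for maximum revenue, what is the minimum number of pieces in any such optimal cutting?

Consider every possible first cut. r[k] is the best of p[i]+r[k−i] over all sellable i≤k.
r[1] = 3
r[2] = max(3+3, 6+0) = 6
r[3] = max(3+6, 6+3, 18+0) = 18
r[4] = max(3+18, 6+6, 18+3, 15+0) = 21
r[5] = max(3+21, 6+18, 18+6, 15+3, 16+0) = 24
r[6] = max(3+24, 6+21, 18+18, 15+6, 16+3, 35+0) = 36
r[7] = max(3+36, 6+24, 18+21, …, 35+3, 20+0) = 39
r[8] = max(3+39, 6+36, 18+24, …, 20+3, 50+0) = 50
r[9] = max(3+50, 6+39, 18+36, …, 50+3, 53+0) = 54
r[10] = max(3+54, 6+50, 18+39, …, 53+3, 59+0) = 59
Maximum revenue is $59.
Now minimize piece count subject to staying optimal: for each k, pieces[k] = 1 + min over i with p[i]+r[k−i]=r[k] of pieces[k−i].
pieces[7] = 3
pieces[8] = 1
pieces[9] = 3
pieces[10] = 1

1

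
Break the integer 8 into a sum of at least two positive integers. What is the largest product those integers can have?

Let m[k] be the best product for length k (with at least one cut). For each first piece i, the rest contributes max(k−i, m[k−i]).
m[2] = 1*max(1,0) = 1*1 = 1
m[3] = 1*max(2,1) = 1*2 = 2
m[4] = 2*max(2,1) = 2*2 = 4
m[5] = 2*max(3,2) = 2*3 = 6
m[6] = 3*max(3,2) = 3*3 = 9
m[7] = 2*max(5,6) = 2*6 = 12
m[8] = 2*max(6,9) = 2*9 = 18
One optimal split: 3 + 3 + 2; product 3*3*2 = 18.

18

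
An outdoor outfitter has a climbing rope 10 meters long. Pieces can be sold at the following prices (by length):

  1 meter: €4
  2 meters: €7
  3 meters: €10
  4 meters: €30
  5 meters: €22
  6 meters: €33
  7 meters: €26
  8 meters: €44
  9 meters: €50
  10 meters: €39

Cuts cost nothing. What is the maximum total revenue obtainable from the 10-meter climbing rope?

Let v[k] be the best obtainable value from length k. For each k, try every first piece i and keep the best of price[i] + v[k−i].
v[1] = 4
v[2] = max(4+4, 7+0) = 8
v[3] = max(4+8, 7+4, 10+0) = 12
v[4] = max(4+12, 7+8, 10+4, 30+0) = 30
v[5] = max(4+30, 7+12, 10+8, 30+4, 22+0) = 34
v[6] = max(4+34, 7+30, 10+12, 30+8, 22+4, 33+0) = 38
v[7] = max(4+38, 7+34, 10+30, …, 33+4, 26+0) = 42
v[8] = max(4+42, 7+38, 10+34, …, 26+4, 44+0) = 60
v[9] = max(4+60, 7+42, 10+38, …, 44+4, 50+0) = 64
v[10] = max(4+64, 7+60, 10+42, …, 50+4, 39+0) = 68
One optimal cutting: 4 + 4 + 1 + 1 → €30 + €30 + €4 + €4 = €68.

68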